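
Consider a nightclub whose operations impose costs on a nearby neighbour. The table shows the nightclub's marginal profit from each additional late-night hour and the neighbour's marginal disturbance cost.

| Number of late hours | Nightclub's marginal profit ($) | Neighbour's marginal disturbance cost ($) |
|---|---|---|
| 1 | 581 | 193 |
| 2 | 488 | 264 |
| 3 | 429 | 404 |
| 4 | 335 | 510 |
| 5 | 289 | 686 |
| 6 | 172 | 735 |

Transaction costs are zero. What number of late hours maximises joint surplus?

Bargaining reaches the level where marginal profit last exceeds marginal disturbance cost.
That holds through level 3 (429 ≥ 404) but not at 4 (335 < 510).

3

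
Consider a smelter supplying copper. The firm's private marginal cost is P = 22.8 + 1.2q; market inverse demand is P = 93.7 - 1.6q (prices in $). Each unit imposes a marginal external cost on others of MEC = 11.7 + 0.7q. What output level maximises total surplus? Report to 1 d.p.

Social marginal cost = private MC + MEC = 34.5 + 1.9q.
Set SMC = demand: 34.5 + 1.9q = 93.7 - 1.6q → q* = 16.9143.

q* = 16.9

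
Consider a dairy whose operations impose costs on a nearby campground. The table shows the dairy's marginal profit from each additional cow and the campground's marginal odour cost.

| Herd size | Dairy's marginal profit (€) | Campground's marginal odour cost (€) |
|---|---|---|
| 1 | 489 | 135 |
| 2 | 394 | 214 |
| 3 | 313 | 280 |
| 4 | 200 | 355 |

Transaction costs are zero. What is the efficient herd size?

Bargaining reaches the level where marginal profit last exceeds marginal odour cost.
That holds through level 3 (313 ≥ 280) but not at 4 (200 < 355).

3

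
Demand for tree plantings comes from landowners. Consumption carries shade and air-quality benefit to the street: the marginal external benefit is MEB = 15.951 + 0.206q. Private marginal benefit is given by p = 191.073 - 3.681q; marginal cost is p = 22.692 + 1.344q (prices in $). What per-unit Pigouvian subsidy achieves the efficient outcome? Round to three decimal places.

subsidy = $23.831 per unit

Social marginal benefit = demand + MEB = 207.024 - 3.475q.
Set SMB = MC: 207.024 - 3.475q = 22.692 + 1.344q → q* = 38.2511.
The Pigouvian subsidy equals MEB at q*: 15.951 + 0.206×38.2511 = 23.8307.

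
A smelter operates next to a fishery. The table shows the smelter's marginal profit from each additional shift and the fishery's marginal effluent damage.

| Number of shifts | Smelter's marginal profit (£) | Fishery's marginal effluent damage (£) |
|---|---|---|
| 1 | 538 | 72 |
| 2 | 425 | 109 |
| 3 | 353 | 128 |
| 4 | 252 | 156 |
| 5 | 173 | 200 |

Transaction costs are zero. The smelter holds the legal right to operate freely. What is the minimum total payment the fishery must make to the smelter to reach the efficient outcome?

£173

Left alone the smelter would choose level 5 (marginal profit stays positive).
Efficient level: k* = 4 (marginal profit ≥ marginal effluent damage through 4).
The fishery must at least cover the smelter's forgone profit from cutting 5→4: 173 = 173.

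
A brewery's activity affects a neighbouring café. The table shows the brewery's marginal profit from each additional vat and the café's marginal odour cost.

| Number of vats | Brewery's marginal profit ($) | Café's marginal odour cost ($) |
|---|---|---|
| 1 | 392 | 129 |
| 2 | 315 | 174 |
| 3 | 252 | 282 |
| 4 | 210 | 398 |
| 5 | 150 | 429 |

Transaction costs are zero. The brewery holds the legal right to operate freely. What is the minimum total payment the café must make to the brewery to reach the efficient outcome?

$612

Left alone the brewery would choose level 5 (marginal profit stays positive).
Efficient level: k* = 2 (marginal profit ≥ marginal odour cost through 2).
The café must at least cover the brewery's forgone profit from cutting 5→2: 252 + 210 + 150 = 612.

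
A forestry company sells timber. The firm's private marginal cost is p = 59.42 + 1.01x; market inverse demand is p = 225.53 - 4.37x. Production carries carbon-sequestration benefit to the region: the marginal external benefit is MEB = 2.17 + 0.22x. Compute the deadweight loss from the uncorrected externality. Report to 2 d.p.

Market equilibrium (private): 59.42 + 1.01x = 225.53 - 4.37x → x_m = 30.8755.
Social marginal cost = private MC − MEB = 57.25 + 0.79x.
Set SMC = demand: 57.25 + 0.79x = 225.53 - 4.37x → x* = 32.6124.
Height of the DWL triangle at x_m is demand(x_m) − SMC(x_m) = MEB(x_m) = 8.9626.
DWL = ½ × 1.7369 × 8.9626 = 7.7836.

DWL = 7.78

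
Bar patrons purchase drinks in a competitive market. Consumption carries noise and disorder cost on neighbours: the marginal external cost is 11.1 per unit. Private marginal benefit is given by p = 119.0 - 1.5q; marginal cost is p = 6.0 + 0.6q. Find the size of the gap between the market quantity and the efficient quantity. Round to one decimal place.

5.3 units

Market equilibrium (private): 6.0 + 0.6q = 119.0 - 1.5q → q_m = 53.8095.
Social marginal benefit = demand − MEC = 107.9 - 1.5q.
Set SMB = MC: 107.9 - 1.5q = 6.0 + 0.6q → q* = 48.5238.
Gap = |53.8095 − 48.5238| = 5.2857.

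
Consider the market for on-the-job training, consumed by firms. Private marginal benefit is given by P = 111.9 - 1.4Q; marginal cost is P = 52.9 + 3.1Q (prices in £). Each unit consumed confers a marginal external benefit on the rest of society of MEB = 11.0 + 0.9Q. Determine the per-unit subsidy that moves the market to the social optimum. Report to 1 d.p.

Social marginal benefit = demand + MEB = 122.9 - 0.5Q.
Set SMB = MC: 122.9 - 0.5Q = 52.9 + 3.1Q → Q* = 19.4444.
The Pigouvian subsidy equals MEB at Q*: 11.0 + 0.9×19.4444 = 28.5000.

subsidy = £28.5 per unit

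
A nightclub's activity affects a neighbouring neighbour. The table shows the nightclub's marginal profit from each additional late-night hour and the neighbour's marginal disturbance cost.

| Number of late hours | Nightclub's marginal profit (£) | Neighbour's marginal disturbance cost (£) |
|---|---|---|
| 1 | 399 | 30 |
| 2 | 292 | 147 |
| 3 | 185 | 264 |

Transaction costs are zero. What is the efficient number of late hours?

2

Bargaining reaches the level where marginal profit last exceeds marginal disturbance cost.
That holds through level 2 (292 ≥ 147) but not at 3 (185 < 264).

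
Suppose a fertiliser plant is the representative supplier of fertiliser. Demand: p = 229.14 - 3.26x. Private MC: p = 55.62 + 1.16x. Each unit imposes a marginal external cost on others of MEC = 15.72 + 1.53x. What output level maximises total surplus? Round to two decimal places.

Social marginal cost = private MC + MEC = 71.34 + 2.69x.
Set SMC = demand: 71.34 + 2.69x = 229.14 - 3.26x → x* = 26.5210.

x* = 26.52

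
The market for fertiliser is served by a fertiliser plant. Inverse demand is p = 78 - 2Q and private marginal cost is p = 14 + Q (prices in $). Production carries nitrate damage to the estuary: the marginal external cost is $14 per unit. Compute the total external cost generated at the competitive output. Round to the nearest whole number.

$299

Market equilibrium (private): 14 + Q = 78 - 2Q → Q_m = 21.3333.
Total external cost = MEC × Q_m = 14 × 21.3333 = 298.6662.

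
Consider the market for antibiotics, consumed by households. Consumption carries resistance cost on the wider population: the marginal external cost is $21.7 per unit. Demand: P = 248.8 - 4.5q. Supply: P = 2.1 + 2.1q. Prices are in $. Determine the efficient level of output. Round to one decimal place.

q* = 34.1

Social marginal benefit = demand − MEC = 227.1 - 4.5q.
Set SMB = MC: 227.1 - 4.5q = 2.1 + 2.1q → q* = 34.0909.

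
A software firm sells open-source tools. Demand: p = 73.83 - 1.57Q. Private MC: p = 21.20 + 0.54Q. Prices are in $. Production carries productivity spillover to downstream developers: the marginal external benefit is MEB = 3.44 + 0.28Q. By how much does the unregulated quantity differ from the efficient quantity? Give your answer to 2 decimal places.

Market equilibrium (private): 21.20 + 0.54Q = 73.83 - 1.57Q → Q_m = 24.9431.
Social marginal cost = private MC − MEB = 17.76 + 0.26Q.
Set SMC = demand: 17.76 + 0.26Q = 73.83 - 1.57Q → Q* = 30.6393.
Gap = |24.9431 − 30.6393| = 5.6962.

5.70 units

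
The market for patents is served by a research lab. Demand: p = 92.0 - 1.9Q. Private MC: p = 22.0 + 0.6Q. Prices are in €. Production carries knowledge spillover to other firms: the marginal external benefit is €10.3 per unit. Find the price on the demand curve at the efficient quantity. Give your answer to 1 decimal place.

Social marginal cost = private MC − MEB = 11.7 + 0.6Q.
Set SMC = demand: 11.7 + 0.6Q = 92.0 - 1.9Q → Q* = 32.1200.
Consumer price on the demand curve at Q*: 92.0 − 1.9×32.1200 = 30.9720.

P = €31.0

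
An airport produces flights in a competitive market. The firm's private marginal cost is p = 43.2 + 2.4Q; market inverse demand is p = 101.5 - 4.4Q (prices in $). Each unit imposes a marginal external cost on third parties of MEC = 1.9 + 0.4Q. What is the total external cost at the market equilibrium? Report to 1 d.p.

Market equilibrium (private): 43.2 + 2.4Q = 101.5 - 4.4Q → Q_m = 8.5735.
Total external cost = ∫₀^{Q_m} (1.9 + 0.4Q) dQ = 1.9×8.5735 + ½×0.4×8.5735² = 30.9906.

$31.0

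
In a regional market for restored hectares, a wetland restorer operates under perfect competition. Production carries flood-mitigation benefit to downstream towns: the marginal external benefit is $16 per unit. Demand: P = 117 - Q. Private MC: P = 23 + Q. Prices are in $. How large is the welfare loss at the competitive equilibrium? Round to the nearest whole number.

DWL = $64

Market equilibrium (private): 23 + Q = 117 - Q → Q_m = 47.0000.
Social marginal cost = private MC − MEB = 7 + Q.
Set SMC = demand: 7 + Q = 117 - Q → Q* = 55.0000.
Between Q* and Q_m the wedge demand − SMC runs linearly from 0 to MEB(Q_m), so the loss is a triangle.
DWL = ½ × 8.0000 × 16.0000 = 64.0000.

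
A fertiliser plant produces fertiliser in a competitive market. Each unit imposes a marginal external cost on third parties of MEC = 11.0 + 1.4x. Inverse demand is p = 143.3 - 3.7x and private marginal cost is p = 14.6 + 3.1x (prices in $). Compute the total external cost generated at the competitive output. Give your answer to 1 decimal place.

Market equilibrium (private): 14.6 + 3.1x = 143.3 - 3.7x → x_m = 18.9265.
Total external cost = ∫₀^{x_m} (11.0 + 1.4x) dx = 11.0×18.9265 + ½×1.4×18.9265² = 458.9402.

$458.9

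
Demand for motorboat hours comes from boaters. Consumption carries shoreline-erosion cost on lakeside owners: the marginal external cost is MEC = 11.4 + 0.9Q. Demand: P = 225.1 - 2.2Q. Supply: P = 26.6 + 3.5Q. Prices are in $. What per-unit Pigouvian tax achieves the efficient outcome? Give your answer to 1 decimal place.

Social marginal benefit = demand − MEC = 213.7 - 3.1Q.
Set SMB = MC: 213.7 - 3.1Q = 26.6 + 3.5Q → Q* = 28.3485.
The Pigouvian tax equals MEC at Q*: 11.4 + 0.9×28.3485 = 36.9137.

tax = $36.9 per unit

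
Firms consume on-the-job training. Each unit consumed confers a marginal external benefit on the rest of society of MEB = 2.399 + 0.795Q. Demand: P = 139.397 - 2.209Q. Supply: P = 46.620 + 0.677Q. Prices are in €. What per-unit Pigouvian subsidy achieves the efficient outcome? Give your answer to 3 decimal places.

Social marginal benefit = demand + MEB = 141.796 - 1.414Q.
Set SMB = MC: 141.796 - 1.414Q = 46.620 + 0.677Q → Q* = 45.5170.
The Pigouvian subsidy equals MEB at Q*: 2.399 + 0.795×45.5170 = 38.5850.

subsidy = €38.585 per unit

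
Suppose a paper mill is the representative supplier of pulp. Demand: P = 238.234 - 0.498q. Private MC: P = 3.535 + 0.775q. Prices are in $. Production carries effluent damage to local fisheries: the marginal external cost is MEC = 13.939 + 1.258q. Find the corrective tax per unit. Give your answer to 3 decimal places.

tax = $123.665 per unit

Social marginal cost = private MC + MEC = 17.474 + 2.033q.
Set SMC = demand: 17.474 + 2.033q = 238.234 - 0.498q → q* = 87.2224.
The Pigouvian tax equals MEC at q*: 13.939 + 1.258×87.2224 = 123.6648.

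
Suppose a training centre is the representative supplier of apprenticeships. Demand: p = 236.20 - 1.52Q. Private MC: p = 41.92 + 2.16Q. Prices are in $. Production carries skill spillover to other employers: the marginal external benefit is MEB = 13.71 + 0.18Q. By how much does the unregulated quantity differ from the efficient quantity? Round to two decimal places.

6.63 units

Market equilibrium (private): 41.92 + 2.16Q = 236.20 - 1.52Q → Q_m = 52.7935.
Social marginal cost = private MC − MEB = 28.21 + 1.98Q.
Set SMC = demand: 28.21 + 1.98Q = 236.20 - 1.52Q → Q* = 59.4257.
Gap = |52.7935 − 59.4257| = 6.6322.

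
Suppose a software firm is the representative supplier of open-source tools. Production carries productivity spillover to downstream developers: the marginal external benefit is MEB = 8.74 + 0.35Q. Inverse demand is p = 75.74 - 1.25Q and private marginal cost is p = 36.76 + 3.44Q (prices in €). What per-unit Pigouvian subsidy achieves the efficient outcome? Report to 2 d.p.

subsidy = €12.59 per unit

Social marginal cost = private MC − MEB = 28.02 + 3.09Q.
Set SMC = demand: 28.02 + 3.09Q = 75.74 - 1.25Q → Q* = 10.9954.
The Pigouvian subsidy equals MEB at Q*: 8.74 + 0.35×10.9954 = 12.5884.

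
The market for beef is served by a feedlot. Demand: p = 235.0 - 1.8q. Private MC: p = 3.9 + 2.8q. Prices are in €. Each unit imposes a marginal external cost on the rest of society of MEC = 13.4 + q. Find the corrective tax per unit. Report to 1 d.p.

Social marginal cost = private MC + MEC = 17.3 + 3.8q.
Set SMC = demand: 17.3 + 3.8q = 235.0 - 1.8q → q* = 38.8750.
The Pigouvian tax equals MEC at q*: 13.4 + 1.0×38.8750 = 52.2750.

tax = €52.3 per unit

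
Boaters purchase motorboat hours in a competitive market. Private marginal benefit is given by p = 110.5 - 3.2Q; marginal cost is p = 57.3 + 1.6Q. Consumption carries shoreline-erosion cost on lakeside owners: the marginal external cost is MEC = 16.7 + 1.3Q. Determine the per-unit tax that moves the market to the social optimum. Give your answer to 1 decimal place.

Social marginal benefit = demand − MEC = 93.8 - 4.5Q.
Set SMB = MC: 93.8 - 4.5Q = 57.3 + 1.6Q → Q* = 5.9836.
The Pigouvian tax equals MEC at Q*: 16.7 + 1.3×5.9836 = 24.4787.

tax = 24.5 per unit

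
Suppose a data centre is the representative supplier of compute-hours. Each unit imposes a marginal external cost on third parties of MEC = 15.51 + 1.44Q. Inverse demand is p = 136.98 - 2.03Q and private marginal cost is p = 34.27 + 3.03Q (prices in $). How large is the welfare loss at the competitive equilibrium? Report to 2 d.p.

Market equilibrium (private): 34.27 + 3.03Q = 136.98 - 2.03Q → Q_m = 20.2984.
Social marginal cost = private MC + MEC = 49.78 + 4.47Q.
Set SMC = demand: 49.78 + 4.47Q = 136.98 - 2.03Q → Q* = 13.4154.
Between Q* and Q_m the wedge SMC − demand runs linearly from 0 to MEC(Q_m), so the loss is a triangle.
DWL = ½ × 6.8830 × 44.7397 = 153.9717.

DWL = $153.97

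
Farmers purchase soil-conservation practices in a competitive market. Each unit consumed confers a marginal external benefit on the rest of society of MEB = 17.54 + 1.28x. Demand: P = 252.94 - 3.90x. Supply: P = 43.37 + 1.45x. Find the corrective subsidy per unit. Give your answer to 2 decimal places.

Social marginal benefit = demand + MEB = 270.48 - 2.62x.
Set SMB = MC: 270.48 - 2.62x = 43.37 + 1.45x → x* = 55.8010.
The Pigouvian subsidy equals MEB at x*: 17.54 + 1.28×55.8010 = 88.9653.

subsidy = 88.97 per unit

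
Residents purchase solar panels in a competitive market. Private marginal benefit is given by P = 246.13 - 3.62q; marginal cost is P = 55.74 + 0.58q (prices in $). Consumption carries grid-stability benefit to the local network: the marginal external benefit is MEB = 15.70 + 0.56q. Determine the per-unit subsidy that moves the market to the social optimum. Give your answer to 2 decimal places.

Social marginal benefit = demand + MEB = 261.83 - 3.06q.
Set SMB = MC: 261.83 - 3.06q = 55.74 + 0.58q → q* = 56.6181.
The Pigouvian subsidy equals MEB at q*: 15.70 + 0.56×56.6181 = 47.4061.

subsidy = $47.41 per unit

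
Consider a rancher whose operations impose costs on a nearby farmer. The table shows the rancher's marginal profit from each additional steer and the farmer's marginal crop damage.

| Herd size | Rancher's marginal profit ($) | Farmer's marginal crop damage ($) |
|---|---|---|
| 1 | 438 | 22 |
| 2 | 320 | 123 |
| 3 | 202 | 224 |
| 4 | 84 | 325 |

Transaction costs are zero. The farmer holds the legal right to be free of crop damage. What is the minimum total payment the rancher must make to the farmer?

$145

Efficient level: marginal profit ≥ marginal crop damage through level 2, so k* = 2.
With the farmer holding the right, the rancher must at least compensate total damage at k*: 22 + 123 = 145.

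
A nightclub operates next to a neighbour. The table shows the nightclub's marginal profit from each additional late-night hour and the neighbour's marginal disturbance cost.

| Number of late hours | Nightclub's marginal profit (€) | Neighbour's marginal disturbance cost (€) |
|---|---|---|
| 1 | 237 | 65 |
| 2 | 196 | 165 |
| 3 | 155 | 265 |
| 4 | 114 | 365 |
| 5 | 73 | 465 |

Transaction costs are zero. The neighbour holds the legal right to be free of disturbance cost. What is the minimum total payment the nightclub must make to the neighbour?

Efficient level: marginal profit ≥ marginal disturbance cost through level 2, so k* = 2.
With the neighbour holding the right, the nightclub must at least compensate total damage at k*: 65 + 165 = 230.

€230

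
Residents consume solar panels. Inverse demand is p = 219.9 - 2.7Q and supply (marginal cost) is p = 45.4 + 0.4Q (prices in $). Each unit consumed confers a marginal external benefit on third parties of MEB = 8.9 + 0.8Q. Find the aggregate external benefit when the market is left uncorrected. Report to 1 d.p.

Market equilibrium (private): 45.4 + 0.4Q = 219.9 - 2.7Q → Q_m = 56.2903.
Total external benefit = ∫₀^{Q_m} (8.9 + 0.8Q) dQ = 8.9×56.2903 + ½×0.8×56.2903² = 1768.4228.

$1768.4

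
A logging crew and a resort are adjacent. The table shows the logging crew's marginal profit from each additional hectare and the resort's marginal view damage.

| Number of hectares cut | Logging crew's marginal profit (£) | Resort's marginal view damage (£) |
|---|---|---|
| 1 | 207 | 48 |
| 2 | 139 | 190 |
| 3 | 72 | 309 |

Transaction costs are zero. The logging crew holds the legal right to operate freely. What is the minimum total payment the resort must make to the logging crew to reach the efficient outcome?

£211

Left alone the logging crew would choose level 3 (marginal profit stays positive).
Efficient level: k* = 1 (marginal profit ≥ marginal view damage through 1).
The resort must at least cover the logging crew's forgone profit from cutting 3→1: 139 + 72 = 211.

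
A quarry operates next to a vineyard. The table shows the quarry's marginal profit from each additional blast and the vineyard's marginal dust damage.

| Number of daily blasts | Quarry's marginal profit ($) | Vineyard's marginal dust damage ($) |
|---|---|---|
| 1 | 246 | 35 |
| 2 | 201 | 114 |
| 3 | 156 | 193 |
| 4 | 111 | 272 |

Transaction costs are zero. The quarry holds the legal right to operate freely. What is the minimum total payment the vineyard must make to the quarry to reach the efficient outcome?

$267

Left alone the quarry would choose level 4 (marginal profit stays positive).
Efficient level: k* = 2 (marginal profit ≥ marginal dust damage through 2).
The vineyard must at least cover the quarry's forgone profit from cutting 4→2: 156 + 111 = 267.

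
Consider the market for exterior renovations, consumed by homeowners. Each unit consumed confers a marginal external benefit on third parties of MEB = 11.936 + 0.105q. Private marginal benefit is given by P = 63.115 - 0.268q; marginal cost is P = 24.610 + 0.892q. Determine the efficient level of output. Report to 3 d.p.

Social marginal benefit = demand + MEB = 75.051 - 0.163q.
Set SMB = MC: 75.051 - 0.163q = 24.610 + 0.892q → q* = 47.8114.

q* = 47.811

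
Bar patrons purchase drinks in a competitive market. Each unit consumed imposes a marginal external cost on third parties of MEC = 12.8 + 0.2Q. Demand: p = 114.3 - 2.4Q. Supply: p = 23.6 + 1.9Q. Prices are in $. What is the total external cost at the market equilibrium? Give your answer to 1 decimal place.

Market equilibrium (private): 23.6 + 1.9Q = 114.3 - 2.4Q → Q_m = 21.0930.
Total external cost = ∫₀^{Q_m} (12.8 + 0.2Q) dQ = 12.8×21.0930 + ½×0.2×21.0930² = 314.4819.

$314.5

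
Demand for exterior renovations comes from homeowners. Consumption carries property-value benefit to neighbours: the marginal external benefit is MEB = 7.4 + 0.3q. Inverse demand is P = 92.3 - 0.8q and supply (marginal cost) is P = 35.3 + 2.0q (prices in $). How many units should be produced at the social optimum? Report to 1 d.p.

q* = 25.8

Social marginal benefit = demand + MEB = 99.7 - 0.5q.
Set SMB = MC: 99.7 - 0.5q = 35.3 + 2.0q → q* = 25.7600.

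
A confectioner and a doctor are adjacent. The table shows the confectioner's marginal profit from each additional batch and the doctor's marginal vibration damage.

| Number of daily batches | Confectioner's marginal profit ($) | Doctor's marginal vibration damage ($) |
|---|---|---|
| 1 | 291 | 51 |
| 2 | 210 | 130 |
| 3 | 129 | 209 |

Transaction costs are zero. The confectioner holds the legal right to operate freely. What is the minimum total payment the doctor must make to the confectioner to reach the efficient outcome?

Left alone the confectioner would choose level 3 (marginal profit stays positive).
Efficient level: k* = 2 (marginal profit ≥ marginal vibration damage through 2).
The doctor must at least cover the confectioner's forgone profit from cutting 3→2: 129 = 129.

$129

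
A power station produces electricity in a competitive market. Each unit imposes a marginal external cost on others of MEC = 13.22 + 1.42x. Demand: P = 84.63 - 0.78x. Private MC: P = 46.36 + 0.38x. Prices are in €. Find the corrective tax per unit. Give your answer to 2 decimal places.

tax = €27.01 per unit

Social marginal cost = private MC + MEC = 59.58 + 1.80x.
Set SMC = demand: 59.58 + 1.80x = 84.63 - 0.78x → x* = 9.7093.
The Pigouvian tax equals MEC at x*: 13.22 + 1.42×9.7093 = 27.0072.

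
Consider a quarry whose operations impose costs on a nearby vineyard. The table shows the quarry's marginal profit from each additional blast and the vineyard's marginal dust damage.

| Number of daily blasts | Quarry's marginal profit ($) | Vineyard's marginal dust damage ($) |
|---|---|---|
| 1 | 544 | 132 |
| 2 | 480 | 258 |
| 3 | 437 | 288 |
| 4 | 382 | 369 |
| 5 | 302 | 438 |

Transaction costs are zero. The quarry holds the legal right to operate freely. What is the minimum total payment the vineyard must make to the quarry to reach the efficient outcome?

Left alone the quarry would choose level 5 (marginal profit stays positive).
Efficient level: k* = 4 (marginal profit ≥ marginal dust damage through 4).
The vineyard must at least cover the quarry's forgone profit from cutting 5→4: 302 = 302.

$302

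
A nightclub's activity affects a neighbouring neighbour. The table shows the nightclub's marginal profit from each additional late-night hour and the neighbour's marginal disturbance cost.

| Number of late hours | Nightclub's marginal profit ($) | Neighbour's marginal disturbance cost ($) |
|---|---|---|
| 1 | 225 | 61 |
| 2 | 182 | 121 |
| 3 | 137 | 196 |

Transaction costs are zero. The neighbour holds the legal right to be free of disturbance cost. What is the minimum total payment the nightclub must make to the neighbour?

Efficient level: marginal profit ≥ marginal disturbance cost through level 2, so k* = 2.
With the neighbour holding the right, the nightclub must at least compensate total damage at k*: 61 + 121 = 182.

$182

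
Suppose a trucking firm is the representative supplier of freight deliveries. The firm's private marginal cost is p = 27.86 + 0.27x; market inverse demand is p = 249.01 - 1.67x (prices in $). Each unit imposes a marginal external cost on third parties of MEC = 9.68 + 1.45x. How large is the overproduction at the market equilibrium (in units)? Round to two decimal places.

51.61 units

Market equilibrium (private): 27.86 + 0.27x = 249.01 - 1.67x → x_m = 113.9948.
Social marginal cost = private MC + MEC = 37.54 + 1.72x.
Set SMC = demand: 37.54 + 1.72x = 249.01 - 1.67x → x* = 62.3805.
Gap = |113.9948 − 62.3805| = 51.6143.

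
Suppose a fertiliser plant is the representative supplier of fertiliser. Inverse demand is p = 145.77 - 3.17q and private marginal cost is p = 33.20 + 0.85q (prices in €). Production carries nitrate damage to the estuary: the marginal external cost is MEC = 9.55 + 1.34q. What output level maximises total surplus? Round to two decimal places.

q* = 19.22

Social marginal cost = private MC + MEC = 42.75 + 2.19q.
Set SMC = demand: 42.75 + 2.19q = 145.77 - 3.17q → q* = 19.2201.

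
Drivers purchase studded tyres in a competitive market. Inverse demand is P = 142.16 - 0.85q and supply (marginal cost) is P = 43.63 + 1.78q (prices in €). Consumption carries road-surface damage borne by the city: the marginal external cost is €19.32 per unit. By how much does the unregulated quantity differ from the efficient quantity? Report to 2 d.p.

Market equilibrium (private): 43.63 + 1.78q = 142.16 - 0.85q → q_m = 37.4639.
Social marginal benefit = demand − MEC = 122.84 - 0.85q.
Set SMB = MC: 122.84 - 0.85q = 43.63 + 1.78q → q* = 30.1179.
Gap = |37.4639 − 30.1179| = 7.3460.

7.35 units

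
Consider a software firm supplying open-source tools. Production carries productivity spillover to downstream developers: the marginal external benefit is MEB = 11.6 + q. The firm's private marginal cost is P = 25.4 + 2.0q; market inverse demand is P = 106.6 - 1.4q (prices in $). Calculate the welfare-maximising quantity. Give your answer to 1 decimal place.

q* = 38.7

Social marginal cost = private MC − MEB = 13.8 + q.
Set SMC = demand: 13.8 + q = 106.6 - 1.4q → q* = 38.6667.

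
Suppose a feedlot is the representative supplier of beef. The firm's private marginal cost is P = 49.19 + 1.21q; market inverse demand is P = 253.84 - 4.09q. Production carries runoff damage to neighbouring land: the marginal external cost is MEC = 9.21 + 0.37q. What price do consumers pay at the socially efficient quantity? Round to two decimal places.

Social marginal cost = private MC + MEC = 58.40 + 1.58q.
Set SMC = demand: 58.40 + 1.58q = 253.84 - 4.09q → q* = 34.4691.
Consumer price on the demand curve at q*: 253.84 − 4.09×34.4691 = 112.8614.

P = 112.86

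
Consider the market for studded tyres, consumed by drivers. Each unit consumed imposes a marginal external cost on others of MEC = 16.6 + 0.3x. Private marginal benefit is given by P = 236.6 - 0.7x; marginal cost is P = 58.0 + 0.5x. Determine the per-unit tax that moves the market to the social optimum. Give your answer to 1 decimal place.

Social marginal benefit = demand − MEC = 220.0 - x.
Set SMB = MC: 220.0 - x = 58.0 + 0.5x → x* = 108.0000.
The Pigouvian tax equals MEC at x*: 16.6 + 0.3×108.0000 = 49.0000.

tax = 49.0 per unit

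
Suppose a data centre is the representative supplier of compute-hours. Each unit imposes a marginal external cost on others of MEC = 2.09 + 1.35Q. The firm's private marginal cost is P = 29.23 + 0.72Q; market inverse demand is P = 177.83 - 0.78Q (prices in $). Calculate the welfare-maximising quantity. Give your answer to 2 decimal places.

Social marginal cost = private MC + MEC = 31.32 + 2.07Q.
Set SMC = demand: 31.32 + 2.07Q = 177.83 - 0.78Q → Q* = 51.4070.

Q* = 51.41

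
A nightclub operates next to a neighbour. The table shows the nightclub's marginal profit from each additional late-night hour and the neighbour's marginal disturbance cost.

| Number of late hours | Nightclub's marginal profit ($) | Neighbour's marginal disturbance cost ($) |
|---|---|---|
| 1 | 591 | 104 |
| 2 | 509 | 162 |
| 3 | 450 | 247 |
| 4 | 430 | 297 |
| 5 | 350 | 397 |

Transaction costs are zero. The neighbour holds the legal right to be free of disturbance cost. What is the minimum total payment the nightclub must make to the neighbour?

Efficient level: marginal profit ≥ marginal disturbance cost through level 4, so k* = 4.
With the neighbour holding the right, the nightclub must at least compensate total damage at k*: 104 + 162 + 247 + 297 = 810.

$810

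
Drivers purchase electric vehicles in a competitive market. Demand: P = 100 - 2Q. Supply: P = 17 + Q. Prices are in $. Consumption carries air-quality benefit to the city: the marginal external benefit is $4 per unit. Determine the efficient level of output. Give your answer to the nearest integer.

Social marginal benefit = demand + MEB = 104 - 2Q.
Set SMB = MC: 104 - 2Q = 17 + Q → Q* = 29.0000.

Q* = 29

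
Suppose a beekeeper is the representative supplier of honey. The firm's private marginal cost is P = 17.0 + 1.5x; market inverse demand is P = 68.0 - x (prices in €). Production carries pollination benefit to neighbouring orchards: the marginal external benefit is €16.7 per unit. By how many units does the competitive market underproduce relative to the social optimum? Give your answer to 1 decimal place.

Market equilibrium (private): 17.0 + 1.5x = 68.0 - x → x_m = 20.4000.
Social marginal cost = private MC − MEB = 0.3 + 1.5x.
Set SMC = demand: 0.3 + 1.5x = 68.0 - x → x* = 27.0800.
Gap = |20.4000 − 27.0800| = 6.6800.

6.7 units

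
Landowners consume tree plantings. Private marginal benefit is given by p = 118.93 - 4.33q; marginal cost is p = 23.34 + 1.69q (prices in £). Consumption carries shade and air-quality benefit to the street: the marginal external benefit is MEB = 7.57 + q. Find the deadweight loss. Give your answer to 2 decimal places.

Market equilibrium (private): 23.34 + 1.69q = 118.93 - 4.33q → q_m = 15.8787.
Social marginal benefit = demand + MEB = 126.50 - 3.33q.
Set SMB = MC: 126.50 - 3.33q = 23.34 + 1.69q → q* = 20.5498.
Height of the DWL triangle at q_m is SMB(q_m) − MC(q_m) = MEB(q_m) = 23.4487.
DWL = ½ × 4.6711 × 23.4487 = 54.7656.

DWL = £54.77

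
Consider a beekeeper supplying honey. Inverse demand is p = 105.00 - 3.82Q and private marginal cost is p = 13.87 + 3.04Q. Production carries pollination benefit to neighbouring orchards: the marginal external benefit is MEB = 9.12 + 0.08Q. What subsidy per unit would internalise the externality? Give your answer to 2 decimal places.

subsidy = 10.30 per unit

Social marginal cost = private MC − MEB = 4.75 + 2.96Q.
Set SMC = demand: 4.75 + 2.96Q = 105.00 - 3.82Q → Q* = 14.7861.
The Pigouvian subsidy equals MEB at Q*: 9.12 + 0.08×14.7861 = 10.3029.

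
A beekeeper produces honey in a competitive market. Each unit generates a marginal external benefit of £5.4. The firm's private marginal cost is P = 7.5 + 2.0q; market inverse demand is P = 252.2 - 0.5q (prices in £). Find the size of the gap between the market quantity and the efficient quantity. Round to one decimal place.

Market equilibrium (private): 7.5 + 2.0q = 252.2 - 0.5q → q_m = 97.8800.
Social marginal cost = private MC − MEB = 2.1 + 2.0q.
Set SMC = demand: 2.1 + 2.0q = 252.2 - 0.5q → q* = 100.0400.
Gap = |97.8800 − 100.0400| = 2.1600.

2.2 units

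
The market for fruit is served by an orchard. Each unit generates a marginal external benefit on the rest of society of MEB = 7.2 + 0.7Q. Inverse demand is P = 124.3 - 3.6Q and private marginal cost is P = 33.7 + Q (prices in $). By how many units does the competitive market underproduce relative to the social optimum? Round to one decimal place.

Market equilibrium (private): 33.7 + Q = 124.3 - 3.6Q → Q_m = 19.6957.
Social marginal cost = private MC − MEB = 26.5 + 0.3Q.
Set SMC = demand: 26.5 + 0.3Q = 124.3 - 3.6Q → Q* = 25.0769.
Gap = |19.6957 − 25.0769| = 5.3812.

5.4 units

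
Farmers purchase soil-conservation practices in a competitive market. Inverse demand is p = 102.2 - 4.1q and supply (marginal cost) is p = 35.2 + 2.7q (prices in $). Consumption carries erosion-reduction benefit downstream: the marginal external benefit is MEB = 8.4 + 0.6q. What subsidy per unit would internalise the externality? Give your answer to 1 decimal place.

subsidy = $15.7 per unit

Social marginal benefit = demand + MEB = 110.6 - 3.5q.
Set SMB = MC: 110.6 - 3.5q = 35.2 + 2.7q → q* = 12.1613.
The Pigouvian subsidy equals MEB at q*: 8.4 + 0.6×12.1613 = 15.6968.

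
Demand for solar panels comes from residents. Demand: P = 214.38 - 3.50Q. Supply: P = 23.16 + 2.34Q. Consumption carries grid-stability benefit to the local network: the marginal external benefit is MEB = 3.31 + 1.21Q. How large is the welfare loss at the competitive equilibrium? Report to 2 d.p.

Market equilibrium (private): 23.16 + 2.34Q = 214.38 - 3.50Q → Q_m = 32.7432.
Social marginal benefit = demand + MEB = 217.69 - 2.29Q.
Set SMB = MC: 217.69 - 2.29Q = 23.16 + 2.34Q → Q* = 42.0151.
The loss is the area between SMB and MC from Q* to Q_m; with linear curves that's a triangle of height MEB(Q_m).
DWL = ½ × 9.2719 × 42.9292 = 199.0176.

DWL = 199.02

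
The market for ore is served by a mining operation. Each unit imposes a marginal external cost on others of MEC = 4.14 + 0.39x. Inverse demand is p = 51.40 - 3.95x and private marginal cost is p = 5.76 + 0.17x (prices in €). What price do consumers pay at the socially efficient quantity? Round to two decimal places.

P = €15.05

Social marginal cost = private MC + MEC = 9.90 + 0.56x.
Set SMC = demand: 9.90 + 0.56x = 51.40 - 3.95x → x* = 9.2018.
Consumer price on the demand curve at x*: 51.40 − 3.95×9.2018 = 15.0529.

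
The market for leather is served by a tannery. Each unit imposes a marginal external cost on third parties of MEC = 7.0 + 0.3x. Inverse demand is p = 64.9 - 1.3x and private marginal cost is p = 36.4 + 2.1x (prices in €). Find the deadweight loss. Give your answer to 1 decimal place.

DWL = €12.2

Market equilibrium (private): 36.4 + 2.1x = 64.9 - 1.3x → x_m = 8.3824.
Social marginal cost = private MC + MEC = 43.4 + 2.4x.
Set SMC = demand: 43.4 + 2.4x = 64.9 - 1.3x → x* = 5.8108.
The loss is the area between SMC and demand from x* to x_m; with linear curves that's a triangle of height MEC(x_m).
DWL = ½ × 2.5716 × 9.5147 = 12.2340.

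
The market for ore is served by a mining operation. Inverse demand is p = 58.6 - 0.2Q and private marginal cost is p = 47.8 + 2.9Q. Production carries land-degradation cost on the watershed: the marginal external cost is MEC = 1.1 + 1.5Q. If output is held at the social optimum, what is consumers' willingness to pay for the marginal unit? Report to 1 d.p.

P = 58.2

Social marginal cost = private MC + MEC = 48.9 + 4.4Q.
Set SMC = demand: 48.9 + 4.4Q = 58.6 - 0.2Q → Q* = 2.1087.
Consumer price on the demand curve at Q*: 58.6 − 0.2×2.1087 = 58.1783.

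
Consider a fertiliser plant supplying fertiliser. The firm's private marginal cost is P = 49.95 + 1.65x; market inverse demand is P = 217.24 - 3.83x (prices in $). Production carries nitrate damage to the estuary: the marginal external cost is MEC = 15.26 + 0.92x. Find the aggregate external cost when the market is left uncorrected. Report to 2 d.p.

Market equilibrium (private): 49.95 + 1.65x = 217.24 - 3.83x → x_m = 30.5274.
Total external cost = ∫₀^{x_m} (15.26 + 0.92x) dx = 15.26×30.5274 + ½×0.92×30.5274² = 894.5323.

$894.53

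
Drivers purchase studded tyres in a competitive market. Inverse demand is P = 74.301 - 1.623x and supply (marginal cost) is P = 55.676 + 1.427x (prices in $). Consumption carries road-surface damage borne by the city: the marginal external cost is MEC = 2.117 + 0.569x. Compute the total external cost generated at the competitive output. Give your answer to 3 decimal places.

Market equilibrium (private): 55.676 + 1.427x = 74.301 - 1.623x → x_m = 6.1066.
Total external cost = ∫₀^{x_m} (2.117 + 0.569x) dx = 2.117×6.1066 + ½×0.569×6.1066² = 23.5368.

$23.537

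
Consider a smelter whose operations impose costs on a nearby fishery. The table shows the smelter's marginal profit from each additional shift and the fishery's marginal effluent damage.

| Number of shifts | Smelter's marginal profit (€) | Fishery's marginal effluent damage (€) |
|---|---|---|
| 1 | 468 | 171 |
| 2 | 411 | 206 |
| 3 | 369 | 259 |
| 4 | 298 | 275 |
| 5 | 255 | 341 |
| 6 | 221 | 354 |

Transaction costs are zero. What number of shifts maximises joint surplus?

4

Bargaining reaches the level where marginal profit last exceeds marginal effluent damage.
That holds through level 4 (298 ≥ 275) but not at 5 (255 < 341).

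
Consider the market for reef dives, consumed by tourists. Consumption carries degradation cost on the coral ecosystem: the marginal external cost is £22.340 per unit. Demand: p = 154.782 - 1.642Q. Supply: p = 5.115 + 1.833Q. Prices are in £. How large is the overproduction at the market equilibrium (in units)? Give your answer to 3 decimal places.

6.429 units

Market equilibrium (private): 5.115 + 1.833Q = 154.782 - 1.642Q → Q_m = 43.0696.
Social marginal benefit = demand − MEC = 132.442 - 1.642Q.
Set SMB = MC: 132.442 - 1.642Q = 5.115 + 1.833Q → Q* = 36.6409.
Gap = |43.0696 − 36.6409| = 6.4287.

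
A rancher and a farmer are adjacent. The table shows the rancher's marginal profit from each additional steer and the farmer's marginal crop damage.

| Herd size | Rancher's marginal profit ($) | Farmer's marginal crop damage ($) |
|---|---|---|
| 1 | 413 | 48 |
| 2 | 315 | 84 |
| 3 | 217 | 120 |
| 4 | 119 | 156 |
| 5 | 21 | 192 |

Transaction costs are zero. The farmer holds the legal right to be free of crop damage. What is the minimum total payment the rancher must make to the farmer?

$252

Efficient level: marginal profit ≥ marginal crop damage through level 3, so k* = 3.
With the farmer holding the right, the rancher must at least compensate total damage at k*: 48 + 84 + 120 = 252.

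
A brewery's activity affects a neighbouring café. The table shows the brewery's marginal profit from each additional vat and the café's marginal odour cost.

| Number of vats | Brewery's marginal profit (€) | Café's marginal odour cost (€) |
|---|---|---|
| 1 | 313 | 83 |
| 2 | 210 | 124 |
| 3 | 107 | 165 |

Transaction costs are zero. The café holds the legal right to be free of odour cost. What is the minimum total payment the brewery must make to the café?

€207

Efficient level: marginal profit ≥ marginal odour cost through level 2, so k* = 2.
With the café holding the right, the brewery must at least compensate total damage at k*: 83 + 124 = 207.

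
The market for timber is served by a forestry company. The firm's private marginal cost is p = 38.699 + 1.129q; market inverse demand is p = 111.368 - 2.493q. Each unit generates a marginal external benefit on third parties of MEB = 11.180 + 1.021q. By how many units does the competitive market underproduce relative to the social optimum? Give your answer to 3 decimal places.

12.174 units

Market equilibrium (private): 38.699 + 1.129q = 111.368 - 2.493q → q_m = 20.0632.
Social marginal cost = private MC − MEB = 27.519 + 0.108q.
Set SMC = demand: 27.519 + 0.108q = 111.368 - 2.493q → q* = 32.2372.
Gap = |20.0632 − 32.2372| = 12.1740.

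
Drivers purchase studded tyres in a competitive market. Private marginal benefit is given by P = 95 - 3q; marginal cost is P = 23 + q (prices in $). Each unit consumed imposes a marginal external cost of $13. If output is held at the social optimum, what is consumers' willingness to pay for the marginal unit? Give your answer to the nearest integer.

Social marginal benefit = demand − MEC = 82 - 3q.
Set SMB = MC: 82 - 3q = 23 + q → q* = 14.7500.
Consumer price on the demand curve at q*: 95 − 3×14.7500 = 50.7500.

P = $51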